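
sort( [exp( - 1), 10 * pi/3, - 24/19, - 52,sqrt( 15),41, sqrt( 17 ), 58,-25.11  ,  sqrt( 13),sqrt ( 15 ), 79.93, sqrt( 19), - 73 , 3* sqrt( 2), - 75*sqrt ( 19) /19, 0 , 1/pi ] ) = [ - 73,-52,-25.11, - 75*sqrt( 19 )/19 , - 24/19,0, 1/pi,exp ( -1 ),sqrt(13 ),sqrt( 15),sqrt(15 ),sqrt( 17 ),3*sqrt( 2 ),sqrt ( 19) , 10*pi/3 , 41, 58,79.93 ] 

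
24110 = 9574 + 14536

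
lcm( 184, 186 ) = 17112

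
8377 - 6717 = 1660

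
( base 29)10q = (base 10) 867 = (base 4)31203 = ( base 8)1543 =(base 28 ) 12r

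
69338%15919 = 5662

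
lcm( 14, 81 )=1134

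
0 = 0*99658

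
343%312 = 31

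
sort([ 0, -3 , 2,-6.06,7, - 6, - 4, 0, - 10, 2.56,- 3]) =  [ - 10,  -  6.06, - 6 ,-4 , - 3, - 3,0, 0,2, 2.56,7] 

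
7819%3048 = 1723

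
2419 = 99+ 2320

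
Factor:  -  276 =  - 2^2 * 3^1*23^1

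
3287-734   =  2553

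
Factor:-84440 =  - 2^3 * 5^1*2111^1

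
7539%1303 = 1024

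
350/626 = 175/313 = 0.56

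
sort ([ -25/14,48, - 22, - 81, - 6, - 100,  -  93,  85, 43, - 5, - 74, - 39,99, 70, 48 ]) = [- 100, - 93 , - 81,  -  74, - 39, - 22 ,-6, - 5, - 25/14,  43, 48,48,  70,  85,99 ]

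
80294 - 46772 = 33522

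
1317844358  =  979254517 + 338589841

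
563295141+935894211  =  1499189352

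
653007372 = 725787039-72779667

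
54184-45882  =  8302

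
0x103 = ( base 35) 7e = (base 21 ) C7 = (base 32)83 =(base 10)259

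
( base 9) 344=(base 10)283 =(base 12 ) 1B7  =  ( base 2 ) 100011011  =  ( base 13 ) 18A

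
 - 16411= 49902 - 66313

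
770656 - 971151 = -200495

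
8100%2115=1755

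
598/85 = 598/85 = 7.04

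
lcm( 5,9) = 45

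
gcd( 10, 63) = 1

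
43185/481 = 43185/481= 89.78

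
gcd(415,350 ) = 5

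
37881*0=0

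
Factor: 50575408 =2^4 * 13^1* 17^1*14303^1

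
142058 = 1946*73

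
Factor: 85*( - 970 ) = -82450 = - 2^1*5^2*17^1*97^1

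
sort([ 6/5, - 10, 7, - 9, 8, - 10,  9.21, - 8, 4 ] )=[-10, - 10, - 9 ,  -  8,6/5, 4,  7,8, 9.21 ] 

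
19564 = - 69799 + 89363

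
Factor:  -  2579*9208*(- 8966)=212919475312=2^4*1151^1*2579^1*4483^1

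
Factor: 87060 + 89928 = 2^2*3^1*7^3*43^1 = 176988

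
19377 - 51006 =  - 31629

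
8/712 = 1/89  =  0.01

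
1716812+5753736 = 7470548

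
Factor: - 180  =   - 2^2*3^2* 5^1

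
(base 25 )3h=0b1011100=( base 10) 92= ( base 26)3E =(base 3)10102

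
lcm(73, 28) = 2044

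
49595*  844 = 41858180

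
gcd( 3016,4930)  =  58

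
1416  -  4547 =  - 3131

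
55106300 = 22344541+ 32761759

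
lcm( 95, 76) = 380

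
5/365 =1/73= 0.01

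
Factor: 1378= 2^1*13^1*53^1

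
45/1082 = 45/1082=0.04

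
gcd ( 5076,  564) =564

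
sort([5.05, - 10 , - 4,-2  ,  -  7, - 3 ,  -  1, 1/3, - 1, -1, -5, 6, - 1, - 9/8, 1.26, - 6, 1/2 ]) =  [-10, - 7,-6,- 5,  -  4, - 3, -2, - 9/8,-1,-1, -1, - 1, 1/3 , 1/2,  1.26,5.05,  6 ]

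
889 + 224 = 1113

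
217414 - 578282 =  - 360868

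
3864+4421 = 8285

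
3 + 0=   3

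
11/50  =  11/50 = 0.22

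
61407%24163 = 13081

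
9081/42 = 3027/14 = 216.21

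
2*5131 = 10262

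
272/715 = 272/715 = 0.38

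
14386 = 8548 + 5838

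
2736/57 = 48 = 48.00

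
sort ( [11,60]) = [11,60]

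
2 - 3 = -1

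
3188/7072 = 797/1768 = 0.45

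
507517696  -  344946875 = 162570821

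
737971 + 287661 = 1025632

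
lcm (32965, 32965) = 32965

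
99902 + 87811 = 187713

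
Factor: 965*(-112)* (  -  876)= 94678080= 2^6*3^1*5^1*7^1*73^1*193^1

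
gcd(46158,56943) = 3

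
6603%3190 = 223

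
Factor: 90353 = 90353^1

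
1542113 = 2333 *661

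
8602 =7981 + 621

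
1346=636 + 710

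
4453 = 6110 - 1657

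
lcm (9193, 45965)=45965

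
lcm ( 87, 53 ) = 4611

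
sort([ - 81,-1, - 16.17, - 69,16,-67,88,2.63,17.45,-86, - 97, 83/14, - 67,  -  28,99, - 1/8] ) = [ - 97, - 86 ,  -  81,-69, - 67,-67, - 28,  -  16.17,-1, - 1/8,2.63,83/14,16, 17.45,88,99]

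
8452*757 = 6398164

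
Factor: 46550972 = 2^2*13^1  *895211^1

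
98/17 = 5 + 13/17 = 5.76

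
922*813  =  749586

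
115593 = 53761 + 61832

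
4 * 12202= 48808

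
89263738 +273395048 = 362658786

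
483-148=335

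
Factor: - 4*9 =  - 36 = - 2^2 * 3^2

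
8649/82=8649/82 =105.48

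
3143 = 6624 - 3481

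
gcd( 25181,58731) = 1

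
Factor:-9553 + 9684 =131^1 = 131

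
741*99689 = 73869549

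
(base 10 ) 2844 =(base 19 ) 7GD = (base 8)5434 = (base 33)2K6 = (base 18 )8E0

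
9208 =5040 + 4168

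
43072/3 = 43072/3=14357.33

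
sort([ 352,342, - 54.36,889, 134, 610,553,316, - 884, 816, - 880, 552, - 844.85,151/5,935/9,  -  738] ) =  [ - 884,  -  880,-844.85, - 738, - 54.36,151/5, 935/9, 134 , 316, 342,352,552,553, 610,816,889] 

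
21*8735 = 183435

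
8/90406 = 4/45203 = 0.00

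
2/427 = 2/427= 0.00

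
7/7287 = 1/1041= 0.00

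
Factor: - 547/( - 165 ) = 3^( - 1)*5^( - 1 ) * 11^( - 1)*547^1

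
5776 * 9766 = 56408416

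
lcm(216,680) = 18360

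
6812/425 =16+12/425 = 16.03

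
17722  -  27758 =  - 10036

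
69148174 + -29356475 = 39791699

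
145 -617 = - 472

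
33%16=1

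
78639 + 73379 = 152018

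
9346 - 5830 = 3516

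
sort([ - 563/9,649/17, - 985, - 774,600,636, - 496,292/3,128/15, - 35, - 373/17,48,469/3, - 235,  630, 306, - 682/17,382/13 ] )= [ - 985,- 774, - 496,-235, - 563/9 , - 682/17, - 35,-373/17, 128/15,382/13, 649/17, 48,292/3, 469/3,306, 600 , 630,636] 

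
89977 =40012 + 49965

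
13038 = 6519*2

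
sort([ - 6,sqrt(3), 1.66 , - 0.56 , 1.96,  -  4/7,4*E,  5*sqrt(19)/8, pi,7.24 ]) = [ - 6,  -  4/7, - 0.56, 1.66,sqrt(3 ),1.96,5*sqrt( 19)/8, pi,7.24,4*E ] 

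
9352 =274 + 9078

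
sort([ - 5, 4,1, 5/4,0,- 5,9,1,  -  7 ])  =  [ -7, - 5, - 5,0, 1, 1,5/4  ,  4,  9 ] 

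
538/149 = 3 + 91/149 = 3.61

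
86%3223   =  86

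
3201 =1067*3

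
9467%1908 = 1835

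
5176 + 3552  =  8728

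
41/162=41/162 = 0.25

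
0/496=0= 0.00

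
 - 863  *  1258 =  - 1085654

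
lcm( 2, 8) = 8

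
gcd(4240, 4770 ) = 530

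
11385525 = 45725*249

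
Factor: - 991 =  - 991^1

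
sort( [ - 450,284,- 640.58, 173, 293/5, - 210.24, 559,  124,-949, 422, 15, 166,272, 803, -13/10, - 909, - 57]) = [ - 949,  -  909 , - 640.58, - 450, - 210.24,- 57,-13/10, 15, 293/5,  124, 166, 173, 272,284, 422,559, 803 ] 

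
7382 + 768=8150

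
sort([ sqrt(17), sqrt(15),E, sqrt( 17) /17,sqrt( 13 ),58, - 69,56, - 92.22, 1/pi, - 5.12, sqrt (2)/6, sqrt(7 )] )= [ - 92.22, - 69, - 5.12, sqrt(2 ) /6, sqrt(17) /17,1/pi,sqrt(7),E, sqrt(13), sqrt(15),sqrt( 17), 56, 58] 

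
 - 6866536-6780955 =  -13647491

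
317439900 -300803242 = 16636658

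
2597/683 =2597/683=   3.80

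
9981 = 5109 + 4872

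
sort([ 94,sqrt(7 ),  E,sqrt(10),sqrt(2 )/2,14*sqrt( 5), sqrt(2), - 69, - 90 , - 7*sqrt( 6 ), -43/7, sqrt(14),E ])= [-90, - 69, - 7*sqrt( 6),  -  43/7,  sqrt(2) /2,sqrt(2),sqrt( 7),E, E,sqrt(10), sqrt( 14),14*sqrt ( 5),94]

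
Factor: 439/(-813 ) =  - 3^(-1)*271^ ( - 1 )*439^1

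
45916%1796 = 1016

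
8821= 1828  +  6993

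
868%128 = 100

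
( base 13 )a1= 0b10000011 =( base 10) 131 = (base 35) 3Q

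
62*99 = 6138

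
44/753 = 44/753 = 0.06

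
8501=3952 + 4549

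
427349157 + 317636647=744985804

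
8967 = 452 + 8515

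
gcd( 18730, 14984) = 3746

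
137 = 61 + 76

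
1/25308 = 1/25308 = 0.00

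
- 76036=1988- 78024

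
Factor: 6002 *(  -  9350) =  - 2^2*5^2*11^1*17^1*3001^1 = - 56118700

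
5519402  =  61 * 90482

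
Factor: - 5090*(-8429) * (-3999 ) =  - 2^1*3^1*5^1*31^1*43^1*509^1 * 8429^1=-  171571536390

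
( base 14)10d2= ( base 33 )2MO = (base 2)101101110000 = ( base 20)768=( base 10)2928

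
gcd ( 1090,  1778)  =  2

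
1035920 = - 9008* ( - 115)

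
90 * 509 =45810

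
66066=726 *91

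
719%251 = 217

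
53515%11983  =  5583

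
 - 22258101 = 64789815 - 87047916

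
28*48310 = 1352680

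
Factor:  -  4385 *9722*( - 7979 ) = 2^1*5^1*79^1*101^1*877^1*4861^1 = 340152509630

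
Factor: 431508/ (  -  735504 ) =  - 2^( - 2 )  *  199^ ( - 1) * 467^1  =  - 467/796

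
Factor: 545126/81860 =272563/40930 = 2^( - 1)*5^ ( - 1 )* 4093^( - 1)*272563^1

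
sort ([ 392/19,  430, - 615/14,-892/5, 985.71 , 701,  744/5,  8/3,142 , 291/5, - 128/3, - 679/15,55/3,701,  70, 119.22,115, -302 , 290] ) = [ - 302, - 892/5, - 679/15 , - 615/14, -128/3,8/3 , 55/3, 392/19,  291/5 , 70, 115, 119.22, 142,  744/5,290,  430, 701 , 701, 985.71 ]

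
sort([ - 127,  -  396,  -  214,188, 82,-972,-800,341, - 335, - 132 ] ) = [ - 972, - 800, - 396,  -  335 , - 214, - 132,-127,82  ,  188, 341 ]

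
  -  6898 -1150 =  -  8048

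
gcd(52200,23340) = 60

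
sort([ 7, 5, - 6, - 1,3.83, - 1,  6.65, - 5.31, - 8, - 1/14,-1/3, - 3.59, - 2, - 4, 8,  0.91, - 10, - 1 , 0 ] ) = [ - 10, - 8, - 6, - 5.31, - 4, - 3.59, -2, - 1,  -  1, - 1, - 1/3, - 1/14, 0, 0.91,3.83, 5, 6.65, 7, 8] 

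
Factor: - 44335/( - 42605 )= 8867/8521  =  8521^( - 1)*8867^1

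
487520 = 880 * 554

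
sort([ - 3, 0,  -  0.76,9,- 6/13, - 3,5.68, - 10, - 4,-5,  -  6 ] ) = [ -10, -6,-5,  -  4, -3, - 3,-0.76,- 6/13, 0,5.68,9 ]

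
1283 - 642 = 641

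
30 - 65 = - 35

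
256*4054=1037824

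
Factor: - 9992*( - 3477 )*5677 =2^3*3^1* 7^1* 19^1*61^1* 811^1 * 1249^1  =  197231378568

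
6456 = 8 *807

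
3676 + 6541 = 10217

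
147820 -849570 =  - 701750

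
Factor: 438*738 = 2^2*3^3*41^1*73^1  =  323244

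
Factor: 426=2^1* 3^1*71^1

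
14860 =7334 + 7526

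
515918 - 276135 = 239783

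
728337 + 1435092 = 2163429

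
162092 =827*196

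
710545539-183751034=526794505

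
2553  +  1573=4126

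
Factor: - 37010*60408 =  - 2235700080 = -2^4 * 3^2*5^1*  839^1*3701^1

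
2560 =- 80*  ( - 32) 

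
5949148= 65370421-59421273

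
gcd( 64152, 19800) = 792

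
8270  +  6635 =14905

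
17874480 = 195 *91664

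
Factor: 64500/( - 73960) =-75/86 = - 2^( - 1)*3^1* 5^2 * 43^( -1)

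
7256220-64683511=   -  57427291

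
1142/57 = 20+2/57 =20.04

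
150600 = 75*2008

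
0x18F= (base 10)399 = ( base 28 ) E7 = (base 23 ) h8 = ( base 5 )3044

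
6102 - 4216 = 1886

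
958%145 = 88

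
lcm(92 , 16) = 368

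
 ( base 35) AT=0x17b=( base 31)C7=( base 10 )379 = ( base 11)315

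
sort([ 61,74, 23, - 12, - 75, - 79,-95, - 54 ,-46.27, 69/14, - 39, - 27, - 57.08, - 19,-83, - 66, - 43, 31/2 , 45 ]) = [- 95,-83, - 79, - 75, - 66,  -  57.08, - 54, - 46.27, - 43,- 39,-27,  -  19,  -  12, 69/14, 31/2 , 23, 45, 61, 74]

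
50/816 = 25/408  =  0.06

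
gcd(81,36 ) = 9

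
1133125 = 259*4375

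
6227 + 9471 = 15698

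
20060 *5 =100300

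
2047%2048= 2047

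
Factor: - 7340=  - 2^2*  5^1 * 367^1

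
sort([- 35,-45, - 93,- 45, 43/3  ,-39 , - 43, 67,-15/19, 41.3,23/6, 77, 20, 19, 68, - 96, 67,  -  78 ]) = [ - 96, - 93, - 78, - 45, - 45, - 43,-39,- 35, - 15/19, 23/6, 43/3, 19, 20, 41.3, 67, 67, 68, 77]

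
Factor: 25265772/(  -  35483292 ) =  - 3^ (- 1 )*7^2*13^ ( - 1)*127^( - 1 )*199^( - 1) * 14323^1 = - 701827/985647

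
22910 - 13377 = 9533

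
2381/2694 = 2381/2694 = 0.88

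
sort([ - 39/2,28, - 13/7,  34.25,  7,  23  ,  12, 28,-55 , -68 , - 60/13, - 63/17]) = [ - 68 , - 55,-39/2, - 60/13, - 63/17, - 13/7,  7, 12,  23,28 , 28, 34.25] 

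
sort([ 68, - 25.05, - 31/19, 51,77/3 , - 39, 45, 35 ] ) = [ - 39, - 25.05,-31/19,77/3, 35, 45, 51,68 ] 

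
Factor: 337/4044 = 1/12 = 2^ ( - 2)*3^( - 1 )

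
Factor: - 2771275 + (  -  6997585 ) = -2^2 * 5^1*73^1*6691^1 = - 9768860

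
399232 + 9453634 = 9852866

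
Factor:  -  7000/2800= - 5/2 = - 2^( - 1) * 5^1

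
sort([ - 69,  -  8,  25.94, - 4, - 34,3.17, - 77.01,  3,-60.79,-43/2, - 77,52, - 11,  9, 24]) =[- 77.01, -77,-69, - 60.79,-34, - 43/2,  -  11, - 8,-4,  3,3.17, 9, 24,  25.94,52]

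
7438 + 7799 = 15237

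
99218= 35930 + 63288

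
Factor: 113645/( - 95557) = -955/803 = - 5^1*11^( -1 )*73^( - 1)*191^1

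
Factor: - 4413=  -  3^1*1471^1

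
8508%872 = 660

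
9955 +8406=18361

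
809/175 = 809/175  =  4.62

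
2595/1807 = 1+788/1807 = 1.44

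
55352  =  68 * 814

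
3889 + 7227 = 11116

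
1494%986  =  508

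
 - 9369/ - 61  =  9369/61=153.59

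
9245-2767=6478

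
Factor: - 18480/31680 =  - 7/12  =  -  2^( - 2)*3^( - 1 )*7^1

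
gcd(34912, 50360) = 8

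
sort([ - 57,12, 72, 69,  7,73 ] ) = [-57  ,  7, 12, 69,  72, 73 ]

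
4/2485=4/2485 = 0.00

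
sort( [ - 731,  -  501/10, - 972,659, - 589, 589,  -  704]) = [ - 972 ,-731,  -  704, - 589, - 501/10,589,659 ]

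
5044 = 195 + 4849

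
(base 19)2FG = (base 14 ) 531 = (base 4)33333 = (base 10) 1023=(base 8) 1777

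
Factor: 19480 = 2^3*5^1*487^1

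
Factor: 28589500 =2^2*5^3*57179^1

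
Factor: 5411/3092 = 7/4= 2^ ( - 2) *7^1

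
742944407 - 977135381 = -234190974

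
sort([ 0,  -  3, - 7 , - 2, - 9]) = [  -  9, - 7, - 3 , -2, 0]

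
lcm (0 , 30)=0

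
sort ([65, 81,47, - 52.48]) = [ - 52.48,47 , 65, 81 ]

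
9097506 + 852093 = 9949599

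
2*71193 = 142386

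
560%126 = 56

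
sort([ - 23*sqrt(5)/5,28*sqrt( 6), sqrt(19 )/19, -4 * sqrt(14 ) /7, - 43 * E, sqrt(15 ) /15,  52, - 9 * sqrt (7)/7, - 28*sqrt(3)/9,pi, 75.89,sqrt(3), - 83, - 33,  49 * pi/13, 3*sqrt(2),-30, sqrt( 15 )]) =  [ - 43 * E, - 83, - 33, - 30,-23 * sqrt(5)/5, -28*sqrt( 3)/9, - 9 * sqrt( 7 )/7, - 4*sqrt( 14)/7,  sqrt(19)/19, sqrt( 15)/15,sqrt(3), pi,sqrt(15 ), 3*sqrt (2) , 49* pi/13,52, 28*sqrt(6), 75.89]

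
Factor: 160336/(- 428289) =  - 2^4*3^(-1)*11^1*367^( - 1 )*389^( - 1 )*911^1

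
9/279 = 1/31 = 0.03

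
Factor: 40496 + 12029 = 5^2*11^1 * 191^1 = 52525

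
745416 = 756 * 986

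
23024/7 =3289 + 1/7  =  3289.14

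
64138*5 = 320690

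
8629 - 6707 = 1922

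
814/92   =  8 + 39/46=8.85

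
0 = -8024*0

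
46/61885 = 46/61885 = 0.00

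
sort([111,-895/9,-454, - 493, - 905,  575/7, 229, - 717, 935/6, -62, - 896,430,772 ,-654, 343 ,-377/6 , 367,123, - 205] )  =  [ - 905,-896,-717 ,-654,-493, - 454, - 205,-895/9,-377/6,-62, 575/7, 111, 123,  935/6, 229 , 343 , 367,430,772]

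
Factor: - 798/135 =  - 2^1*3^(- 2 )*5^( - 1)*7^1*19^1=-266/45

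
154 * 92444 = 14236376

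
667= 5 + 662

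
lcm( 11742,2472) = 46968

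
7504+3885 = 11389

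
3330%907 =609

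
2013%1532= 481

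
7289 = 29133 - 21844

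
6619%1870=1009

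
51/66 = 17/22  =  0.77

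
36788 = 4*9197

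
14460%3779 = 3123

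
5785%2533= 719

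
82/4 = 41/2= 20.50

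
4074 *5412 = 22048488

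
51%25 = 1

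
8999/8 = 1124+ 7/8 = 1124.88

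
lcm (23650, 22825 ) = 1962950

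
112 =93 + 19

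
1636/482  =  818/241 = 3.39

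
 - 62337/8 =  - 7793  +  7/8 = - 7792.12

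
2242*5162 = 11573204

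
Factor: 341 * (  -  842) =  - 287122=- 2^1*11^1*31^1*421^1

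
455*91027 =41417285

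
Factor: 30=2^1* 3^1  *5^1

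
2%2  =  0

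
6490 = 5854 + 636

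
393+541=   934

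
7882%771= 172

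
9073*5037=45700701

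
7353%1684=617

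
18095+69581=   87676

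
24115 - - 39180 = 63295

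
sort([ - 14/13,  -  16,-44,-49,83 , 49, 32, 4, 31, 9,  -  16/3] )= [ - 49,-44, - 16, - 16/3,-14/13, 4, 9,31,32, 49,83]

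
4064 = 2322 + 1742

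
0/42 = 0 = 0.00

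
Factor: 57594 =2^1*3^1*29^1*331^1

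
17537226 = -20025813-  -  37563039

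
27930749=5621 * 4969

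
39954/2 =19977 =19977.00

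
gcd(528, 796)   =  4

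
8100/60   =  135=135.00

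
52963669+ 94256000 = 147219669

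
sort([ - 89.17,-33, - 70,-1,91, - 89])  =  [ - 89.17,-89, - 70,-33,-1,91]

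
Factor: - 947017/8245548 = - 2^( - 2 )*3^( - 2 )*19^1 * 227^( -1)*1009^( - 1 )*49843^1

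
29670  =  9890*3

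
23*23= 529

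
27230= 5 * 5446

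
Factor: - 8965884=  - 2^2*3^1*747157^1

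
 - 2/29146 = -1 + 14572/14573= - 0.00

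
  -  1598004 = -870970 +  - 727034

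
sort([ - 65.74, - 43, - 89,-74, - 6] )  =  [ - 89,-74,-65.74, - 43, - 6]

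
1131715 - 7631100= - 6499385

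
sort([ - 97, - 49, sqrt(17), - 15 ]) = [ - 97 , - 49, - 15,sqrt( 17)] 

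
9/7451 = 9/7451 = 0.00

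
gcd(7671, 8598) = 3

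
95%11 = 7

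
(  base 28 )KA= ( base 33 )H9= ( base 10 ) 570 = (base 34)gq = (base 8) 1072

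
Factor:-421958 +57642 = - 2^2 * 91079^1  =  -364316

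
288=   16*18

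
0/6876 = 0 =0.00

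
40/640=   1/16 = 0.06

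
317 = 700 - 383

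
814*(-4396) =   -  3578344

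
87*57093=4967091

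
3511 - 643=2868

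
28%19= 9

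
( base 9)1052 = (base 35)M6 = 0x308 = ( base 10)776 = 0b1100001000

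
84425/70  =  16885/14 = 1206.07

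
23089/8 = 23089/8 = 2886.12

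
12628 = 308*41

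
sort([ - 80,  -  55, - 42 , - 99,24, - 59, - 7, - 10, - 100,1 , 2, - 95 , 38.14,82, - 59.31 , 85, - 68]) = [ - 100,- 99, - 95, - 80,  -  68, - 59.31, - 59 ,-55 , -42, - 10, - 7, 1,2, 24,  38.14,  82, 85]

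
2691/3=897 = 897.00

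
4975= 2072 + 2903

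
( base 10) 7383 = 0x1CD7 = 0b1110011010111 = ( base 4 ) 1303113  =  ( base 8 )16327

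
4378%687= 256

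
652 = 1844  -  1192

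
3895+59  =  3954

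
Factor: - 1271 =-31^1*41^1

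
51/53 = 51/53=   0.96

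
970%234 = 34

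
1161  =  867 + 294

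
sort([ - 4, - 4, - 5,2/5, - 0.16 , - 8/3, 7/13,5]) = [ - 5,-4 , - 4 ,-8/3, - 0.16 , 2/5 , 7/13, 5]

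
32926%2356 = 2298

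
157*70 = 10990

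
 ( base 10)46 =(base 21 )24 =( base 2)101110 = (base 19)28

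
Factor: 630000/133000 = 90/19=2^1*3^2*5^1* 19^( - 1) 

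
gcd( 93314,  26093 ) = 97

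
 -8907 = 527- 9434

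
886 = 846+40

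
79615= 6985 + 72630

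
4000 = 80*50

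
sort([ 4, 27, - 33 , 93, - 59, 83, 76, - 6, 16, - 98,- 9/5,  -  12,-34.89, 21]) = [- 98, - 59 ,  -  34.89, - 33, - 12, - 6, - 9/5,  4,16,  21,27, 76,83, 93]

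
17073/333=51 + 10/37 =51.27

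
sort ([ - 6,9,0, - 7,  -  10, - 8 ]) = [-10,-8, - 7, - 6,0,  9]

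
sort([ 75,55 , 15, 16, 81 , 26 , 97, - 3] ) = [ - 3,15,16, 26, 55,75,81,97]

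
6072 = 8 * 759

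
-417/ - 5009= 417/5009 = 0.08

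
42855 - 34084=8771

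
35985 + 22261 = 58246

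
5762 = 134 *43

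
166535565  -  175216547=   -  8680982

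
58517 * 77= 4505809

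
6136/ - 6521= - 1 + 385/6521 = -  0.94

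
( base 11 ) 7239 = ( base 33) 8QV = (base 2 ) 10010110000001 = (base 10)9601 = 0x2581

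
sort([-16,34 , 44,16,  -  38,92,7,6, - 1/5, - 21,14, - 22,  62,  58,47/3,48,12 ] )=[ - 38, - 22, - 21, - 16, - 1/5, 6, 7,12, 14,  47/3,16,34,44, 48, 58,62, 92 ]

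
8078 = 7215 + 863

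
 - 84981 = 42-85023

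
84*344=28896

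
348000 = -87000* ( - 4)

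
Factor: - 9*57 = -513 = -3^3*19^1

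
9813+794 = 10607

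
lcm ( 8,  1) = 8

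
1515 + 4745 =6260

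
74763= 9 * 8307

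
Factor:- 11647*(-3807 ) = 3^4*19^1*47^1 * 613^1 = 44340129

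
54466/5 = 10893+1/5 = 10893.20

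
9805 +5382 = 15187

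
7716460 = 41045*188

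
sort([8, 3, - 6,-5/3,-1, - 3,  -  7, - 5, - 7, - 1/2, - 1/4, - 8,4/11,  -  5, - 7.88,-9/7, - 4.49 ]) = [- 8, - 7.88, - 7,  -  7, - 6, - 5, - 5 , - 4.49, - 3, - 5/3, - 9/7, - 1, - 1/2,-1/4,4/11,3,8]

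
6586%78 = 34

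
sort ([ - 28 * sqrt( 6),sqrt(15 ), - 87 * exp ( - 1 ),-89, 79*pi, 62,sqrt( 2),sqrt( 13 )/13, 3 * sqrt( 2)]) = [  -  89 , - 28*sqrt( 6),-87 * exp( -1),sqrt(13)/13,sqrt( 2 ),sqrt(15),3*sqrt( 2 ), 62,79*pi]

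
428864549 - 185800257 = 243064292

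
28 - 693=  - 665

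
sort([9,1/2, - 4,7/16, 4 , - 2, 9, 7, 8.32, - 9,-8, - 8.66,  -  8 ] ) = [ - 9, - 8.66,-8, - 8,-4, - 2,7/16,1/2,4,7, 8.32 , 9,9]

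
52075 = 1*52075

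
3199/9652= 3199/9652 =0.33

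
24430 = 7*3490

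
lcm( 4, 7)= 28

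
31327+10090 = 41417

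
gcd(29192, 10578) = 82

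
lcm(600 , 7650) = 30600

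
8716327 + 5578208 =14294535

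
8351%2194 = 1769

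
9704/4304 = 1213/538 = 2.25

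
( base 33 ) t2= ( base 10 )959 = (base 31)ut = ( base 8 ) 1677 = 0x3bf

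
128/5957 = 128/5957 = 0.02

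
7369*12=88428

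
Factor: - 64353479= - 79^1*814601^1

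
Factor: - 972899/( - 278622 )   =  2^( - 1 )*3^( - 2 )*23^( - 1) *673^(-1)*972899^1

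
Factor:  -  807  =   - 3^1*269^1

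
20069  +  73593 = 93662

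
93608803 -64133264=29475539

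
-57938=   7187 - 65125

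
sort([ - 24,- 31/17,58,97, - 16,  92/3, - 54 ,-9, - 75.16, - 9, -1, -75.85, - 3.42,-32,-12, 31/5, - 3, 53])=[  -  75.85, - 75.16, - 54, - 32, -24,- 16, - 12, - 9, - 9 , - 3.42, - 3, - 31/17, - 1,31/5,92/3,53,58, 97]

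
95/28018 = 95/28018 = 0.00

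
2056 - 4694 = -2638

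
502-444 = 58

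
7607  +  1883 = 9490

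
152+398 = 550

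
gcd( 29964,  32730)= 6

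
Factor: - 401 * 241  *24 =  - 2^3*3^1*241^1*401^1= - 2319384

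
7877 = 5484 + 2393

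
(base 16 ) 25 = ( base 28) 19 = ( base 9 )41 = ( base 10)37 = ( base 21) 1g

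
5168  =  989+4179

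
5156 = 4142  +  1014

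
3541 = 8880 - 5339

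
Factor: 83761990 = 2^1*5^1 *13^1*47^1*13709^1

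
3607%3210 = 397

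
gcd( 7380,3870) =90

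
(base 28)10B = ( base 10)795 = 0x31B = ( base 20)1jf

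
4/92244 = 1/23061  =  0.00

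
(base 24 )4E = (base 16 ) 6e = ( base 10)110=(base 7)215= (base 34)38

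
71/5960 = 71/5960 = 0.01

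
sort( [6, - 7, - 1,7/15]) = [ -7, - 1,7/15 , 6 ]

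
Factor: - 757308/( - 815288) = 849/914 = 2^( - 1 )*3^1*283^1 * 457^( - 1 )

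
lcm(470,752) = 3760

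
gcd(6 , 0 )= 6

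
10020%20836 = 10020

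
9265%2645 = 1330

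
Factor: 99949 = 127^1 * 787^1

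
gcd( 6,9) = 3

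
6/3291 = 2/1097 =0.00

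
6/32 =3/16 = 0.19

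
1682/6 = 280+1/3 = 280.33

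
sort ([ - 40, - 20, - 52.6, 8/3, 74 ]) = [ - 52.6,  -  40, - 20 , 8/3,74] 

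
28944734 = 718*40313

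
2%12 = 2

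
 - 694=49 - 743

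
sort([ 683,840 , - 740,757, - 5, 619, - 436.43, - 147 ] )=[ - 740, - 436.43, -147, - 5, 619, 683, 757, 840]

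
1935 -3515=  - 1580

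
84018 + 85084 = 169102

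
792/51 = 15 + 9/17 = 15.53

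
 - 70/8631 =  - 1+1223/1233 = -0.01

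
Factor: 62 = 2^1*31^1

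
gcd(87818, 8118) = 2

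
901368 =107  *8424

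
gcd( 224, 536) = 8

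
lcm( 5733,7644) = 22932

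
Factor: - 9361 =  - 11^1*23^1 *37^1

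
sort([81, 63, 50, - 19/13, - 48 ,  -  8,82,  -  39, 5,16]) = [ - 48, -39, - 8, - 19/13 , 5  ,  16,50 , 63, 81, 82]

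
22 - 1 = 21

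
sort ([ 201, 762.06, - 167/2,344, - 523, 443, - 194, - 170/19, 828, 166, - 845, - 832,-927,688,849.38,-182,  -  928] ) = [ - 928, - 927, - 845,-832, - 523, - 194,-182, - 167/2,-170/19,166, 201, 344, 443,  688, 762.06, 828, 849.38 ] 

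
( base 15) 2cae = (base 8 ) 22616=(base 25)f9e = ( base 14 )370A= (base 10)9614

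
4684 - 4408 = 276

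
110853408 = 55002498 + 55850910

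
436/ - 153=-436/153= - 2.85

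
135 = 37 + 98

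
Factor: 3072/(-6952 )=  - 2^7*3^1 *11^( - 1)*79^( - 1) = - 384/869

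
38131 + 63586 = 101717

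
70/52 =35/26 = 1.35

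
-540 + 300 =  - 240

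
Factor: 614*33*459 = 9300258 = 2^1 * 3^4*11^1*17^1*307^1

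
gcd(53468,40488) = 4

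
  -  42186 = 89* ( -474 )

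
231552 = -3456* ( - 67)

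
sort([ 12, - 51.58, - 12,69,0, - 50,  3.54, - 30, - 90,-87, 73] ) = [- 90, - 87, - 51.58, - 50, - 30, - 12,0, 3.54 , 12,69 , 73] 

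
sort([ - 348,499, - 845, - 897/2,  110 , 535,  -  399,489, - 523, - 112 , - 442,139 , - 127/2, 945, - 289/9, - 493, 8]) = [ - 845  , - 523, - 493, - 897/2, - 442, - 399,-348,  -  112, - 127/2, -289/9,8,110,139,489,  499, 535, 945]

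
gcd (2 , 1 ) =1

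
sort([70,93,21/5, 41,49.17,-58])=[ - 58, 21/5, 41,49.17,70,  93]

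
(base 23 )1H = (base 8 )50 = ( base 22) 1I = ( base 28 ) 1C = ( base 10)40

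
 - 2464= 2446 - 4910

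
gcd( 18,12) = 6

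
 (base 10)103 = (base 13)7C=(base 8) 147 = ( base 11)94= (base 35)2X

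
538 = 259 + 279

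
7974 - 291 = 7683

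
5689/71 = 80 + 9/71 = 80.13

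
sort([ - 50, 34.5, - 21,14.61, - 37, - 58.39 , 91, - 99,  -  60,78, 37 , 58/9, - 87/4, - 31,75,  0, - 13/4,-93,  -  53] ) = [-99, - 93, - 60,-58.39 ,  -  53, - 50,-37,-31,-87/4, - 21, - 13/4 , 0,58/9,14.61,34.5, 37,  75 , 78,91 ]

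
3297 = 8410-5113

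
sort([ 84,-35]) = [ - 35, 84]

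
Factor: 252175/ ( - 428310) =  -50435/85662= - 2^( - 1)*3^(- 2)*5^1*7^1*11^1 * 131^1*4759^( - 1 ) 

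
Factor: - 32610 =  - 2^1*3^1*5^1*1087^1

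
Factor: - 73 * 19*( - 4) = 5548=2^2*19^1*73^1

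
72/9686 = 36/4843 = 0.01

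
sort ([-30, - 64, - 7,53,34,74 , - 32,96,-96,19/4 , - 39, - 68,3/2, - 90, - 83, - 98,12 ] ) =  [-98, - 96, - 90, - 83,-68,  -  64, - 39,-32, - 30, - 7,3/2,19/4,12, 34,53,74, 96 ] 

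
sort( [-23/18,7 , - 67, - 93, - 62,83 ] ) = [ - 93, - 67, - 62, - 23/18,7,83]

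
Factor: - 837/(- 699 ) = 279/233 = 3^2*31^1*  233^( - 1) 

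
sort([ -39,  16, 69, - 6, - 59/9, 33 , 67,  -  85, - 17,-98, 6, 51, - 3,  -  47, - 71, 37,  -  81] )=[ - 98, - 85, - 81, - 71, - 47, - 39, - 17, - 59/9,-6,-3,6, 16 , 33, 37, 51,67,69] 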